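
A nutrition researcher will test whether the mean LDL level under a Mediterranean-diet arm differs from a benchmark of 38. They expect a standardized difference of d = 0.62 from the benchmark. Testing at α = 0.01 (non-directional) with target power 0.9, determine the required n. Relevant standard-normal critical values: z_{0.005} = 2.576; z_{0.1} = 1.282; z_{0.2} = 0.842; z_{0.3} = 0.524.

For a one-sample test: n = ((z_{α/2} + z_β) / d)².
z_{α/2} + z_β = 2.576 + 1.282 = 3.858.
n = (3.858 / 0.62)² = 6.223² = 38.72.
Round up.

n = 39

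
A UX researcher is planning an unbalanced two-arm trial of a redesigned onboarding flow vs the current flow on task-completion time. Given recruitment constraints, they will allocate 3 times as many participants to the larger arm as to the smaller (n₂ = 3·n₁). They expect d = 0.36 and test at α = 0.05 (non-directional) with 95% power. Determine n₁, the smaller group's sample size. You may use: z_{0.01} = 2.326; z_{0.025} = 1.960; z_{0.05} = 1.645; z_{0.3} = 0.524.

With allocation ratio k = n₂/n₁ = 3, Var(x̄₁−x̄₂) = σ²(1/n₁ + 1/(k·n₁)) = σ²·(k+1)/(k·n₁).
So n₁ = (1 + 1/k)·((z_{α/2} + z_β)/d)² = 1.333 × (3.605/0.36)².
n₁ = 1.333 × 100.28 = 133.7.
Round up: n₁ = 134, giving n₂ = 3 × 134 = 402.

n₁ = 134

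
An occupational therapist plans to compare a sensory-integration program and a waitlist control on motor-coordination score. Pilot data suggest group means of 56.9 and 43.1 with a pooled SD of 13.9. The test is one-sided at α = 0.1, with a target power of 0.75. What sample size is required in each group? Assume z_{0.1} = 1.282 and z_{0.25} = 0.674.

Cohen's d = |M₁ − M₂| / SD_pooled = |56.9 − 43.1| / 13.9 = 13.8 / 13.9 = 0.993.
For two independent groups with equal n: n = 2·((z_{α} + z_β) / d)².
z_{α} + z_β = 1.282 + 0.674 = 1.956.
n = 2 × (1.956 / 0.993)² = 2 × 1.970² = 2 × 3.88 = 7.8.
Round up to the next whole participant.

n = 8 per group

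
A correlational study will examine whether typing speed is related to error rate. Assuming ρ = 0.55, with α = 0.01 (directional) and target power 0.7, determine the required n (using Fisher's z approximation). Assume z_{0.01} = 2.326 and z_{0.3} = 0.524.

n = 25

Fisher's z: C = ½·ln((1+r)/(1−r)) = ½·ln(3.4444) = 0.6184.
n = ((z_{α} + z_β)/C)² + 3.
(2.326 + 0.524) / 0.6184 = 2.850 / 0.6184 = 4.609.
n = 4.609² + 3 = 21.24 + 3 = 24.2.
Round up.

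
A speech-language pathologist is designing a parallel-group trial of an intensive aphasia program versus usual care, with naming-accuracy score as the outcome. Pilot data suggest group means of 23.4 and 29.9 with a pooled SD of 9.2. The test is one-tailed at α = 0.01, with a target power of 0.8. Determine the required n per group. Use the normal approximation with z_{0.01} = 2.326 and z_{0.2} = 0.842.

n = 41 per group

Cohen's d = |M₁ − M₂| / SD_pooled = |23.4 − 29.9| / 9.2 = 6.5 / 9.2 = 0.707.
For two independent groups with equal n: n = 2·((z_{α} + z_β) / d)².
z_{α} + z_β = 2.326 + 0.842 = 3.168.
n = 2 × (3.168 / 0.707)² = 2 × 4.481² = 2 × 20.08 = 40.2.
Round up to the next whole participant.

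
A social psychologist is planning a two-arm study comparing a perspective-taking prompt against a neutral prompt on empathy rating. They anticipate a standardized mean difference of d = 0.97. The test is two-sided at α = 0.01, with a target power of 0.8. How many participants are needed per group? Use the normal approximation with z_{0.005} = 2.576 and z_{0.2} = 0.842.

n = 25 per group

For two independent groups with equal n: n = 2·((z_{α/2} + z_β) / d)².
z_{α/2} + z_β = 2.576 + 0.842 = 3.418.
n = 2 × (3.418 / 0.97)² = 2 × 3.524² = 2 × 12.42 = 24.8.
Round up to the next whole participant.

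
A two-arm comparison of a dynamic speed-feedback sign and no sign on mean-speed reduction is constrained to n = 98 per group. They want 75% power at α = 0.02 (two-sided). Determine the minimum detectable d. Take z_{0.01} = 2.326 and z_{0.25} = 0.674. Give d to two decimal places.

For two independent groups of n = 98 each: d_min = (z_{α/2} + z_β)·√(2/n).
z-sum = 2.326 + 0.674 = 3.000.
d_min = 3.000 × √(2/98) = 3.000 × 0.1429 = 0.429.

d_min ≈ 0.43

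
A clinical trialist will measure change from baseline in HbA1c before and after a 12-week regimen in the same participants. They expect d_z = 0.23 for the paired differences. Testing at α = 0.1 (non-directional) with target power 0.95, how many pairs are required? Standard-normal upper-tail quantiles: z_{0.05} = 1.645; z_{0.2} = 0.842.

n = 205 pairs

For a paired (one-sample on differences) test: n = ((z_{α/2} + z_β) / d)².
z_{α/2} + z_β = 1.645 + 1.645 = 3.290.
n = (3.290 / 0.23)² = 14.304² = 204.61.
Round up.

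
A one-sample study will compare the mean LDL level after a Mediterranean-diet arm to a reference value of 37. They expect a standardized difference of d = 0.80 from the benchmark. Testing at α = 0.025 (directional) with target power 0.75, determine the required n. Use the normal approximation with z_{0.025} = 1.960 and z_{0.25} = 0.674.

n = 11

For a one-sample test: n = ((z_{α} + z_β) / d)².
z_{α} + z_β = 1.960 + 0.674 = 2.634.
n = (2.634 / 0.80)² = 3.292² = 10.84.
Round up.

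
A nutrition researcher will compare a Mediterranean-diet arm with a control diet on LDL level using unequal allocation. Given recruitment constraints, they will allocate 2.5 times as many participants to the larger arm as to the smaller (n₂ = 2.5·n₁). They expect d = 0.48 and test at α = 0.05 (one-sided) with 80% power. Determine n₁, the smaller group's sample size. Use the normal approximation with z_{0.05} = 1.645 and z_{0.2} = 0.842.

With allocation ratio k = n₂/n₁ = 2.5, Var(x̄₁−x̄₂) = σ²(1/n₁ + 1/(k·n₁)) = σ²·(k+1)/(k·n₁).
So n₁ = (1 + 1/k)·((z_{α} + z_β)/d)² = 1.400 × (2.487/0.48)².
n₁ = 1.400 × 26.85 = 37.6.
Round up: n₁ = 38, giving n₂ = 2.5 × 38 = 95.

n₁ = 38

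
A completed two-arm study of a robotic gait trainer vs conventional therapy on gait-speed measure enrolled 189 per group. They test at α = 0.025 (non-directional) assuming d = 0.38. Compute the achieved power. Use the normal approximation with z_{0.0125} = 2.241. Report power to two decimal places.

power ≈ 0.93

For two equal groups, power = Φ(d·√(n/2) − z_{α/2}).
d·√(n/2) = 0.38 × √(189/2) = 0.38 × 9.721 = 3.694.
z_β = 3.694 − 2.241 = 1.453.
Power = Φ(1.453) = 0.927.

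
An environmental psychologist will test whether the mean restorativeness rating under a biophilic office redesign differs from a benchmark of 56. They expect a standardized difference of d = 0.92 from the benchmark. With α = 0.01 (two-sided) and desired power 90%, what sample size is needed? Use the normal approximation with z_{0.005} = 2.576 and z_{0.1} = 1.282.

For a one-sample test: n = ((z_{α/2} + z_β) / d)².
z_{α/2} + z_β = 2.576 + 1.282 = 3.858.
n = (3.858 / 0.92)² = 4.193² = 17.59.
Round up.

n = 18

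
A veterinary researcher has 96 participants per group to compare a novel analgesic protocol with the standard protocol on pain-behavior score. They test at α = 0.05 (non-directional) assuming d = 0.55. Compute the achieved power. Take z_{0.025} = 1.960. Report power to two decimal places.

For two equal groups, power = Φ(d·√(n/2) − z_{α/2}).
d·√(n/2) = 0.55 × √(96/2) = 0.55 × 6.928 = 3.811.
z_β = 3.811 − 1.960 = 1.851.
Power = Φ(1.851) = 0.968.

power ≈ 0.97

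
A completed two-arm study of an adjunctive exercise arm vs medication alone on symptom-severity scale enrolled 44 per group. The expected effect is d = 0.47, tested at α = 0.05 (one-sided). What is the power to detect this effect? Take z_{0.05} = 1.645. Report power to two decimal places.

For two equal groups, power = Φ(d·√(n/2) − z_{α}).
d·√(n/2) = 0.47 × √(44/2) = 0.47 × 4.690 = 2.204.
z_β = 2.204 − 1.645 = 0.559.
Power = Φ(0.559) = 0.712.

power ≈ 0.71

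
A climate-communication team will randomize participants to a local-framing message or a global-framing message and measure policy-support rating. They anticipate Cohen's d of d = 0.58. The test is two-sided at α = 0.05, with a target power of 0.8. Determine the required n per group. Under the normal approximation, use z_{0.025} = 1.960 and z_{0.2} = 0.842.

For two independent groups with equal n: n = 2·((z_{α/2} + z_β) / d)².
z_{α/2} + z_β = 1.960 + 0.842 = 2.802.
n = 2 × (2.802 / 0.58)² = 2 × 4.831² = 2 × 23.34 = 46.7.
Round up to the next whole participant.

n = 47 per group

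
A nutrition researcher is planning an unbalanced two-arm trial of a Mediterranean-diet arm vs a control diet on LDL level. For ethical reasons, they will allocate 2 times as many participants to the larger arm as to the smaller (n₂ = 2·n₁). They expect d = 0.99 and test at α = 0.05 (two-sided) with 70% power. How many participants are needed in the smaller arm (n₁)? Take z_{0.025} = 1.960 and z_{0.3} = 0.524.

n₁ = 10

With allocation ratio k = n₂/n₁ = 2, Var(x̄₁−x̄₂) = σ²(1/n₁ + 1/(k·n₁)) = σ²·(k+1)/(k·n₁).
So n₁ = (1 + 1/k)·((z_{α/2} + z_β)/d)² = 1.500 × (2.484/0.99)².
n₁ = 1.500 × 6.30 = 9.4.
Round up: n₁ = 10, giving n₂ = 2 × 10 = 20.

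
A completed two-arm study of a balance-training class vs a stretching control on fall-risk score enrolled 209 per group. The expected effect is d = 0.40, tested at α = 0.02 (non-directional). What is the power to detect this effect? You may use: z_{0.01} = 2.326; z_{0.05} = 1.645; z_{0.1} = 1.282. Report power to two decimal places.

For two equal groups, power = Φ(d·√(n/2) − z_{α/2}).
d·√(n/2) = 0.40 × √(209/2) = 0.40 × 10.223 = 4.089.
z_β = 4.089 − 2.326 = 1.763.
Power = Φ(1.763) = 0.961.

power ≈ 0.96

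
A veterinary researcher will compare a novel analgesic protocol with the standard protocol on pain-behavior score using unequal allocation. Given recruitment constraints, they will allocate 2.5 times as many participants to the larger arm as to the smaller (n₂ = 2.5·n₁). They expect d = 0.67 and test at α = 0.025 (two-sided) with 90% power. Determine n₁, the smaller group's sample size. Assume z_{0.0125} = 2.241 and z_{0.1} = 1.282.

With allocation ratio k = n₂/n₁ = 2.5, Var(x̄₁−x̄₂) = σ²(1/n₁ + 1/(k·n₁)) = σ²·(k+1)/(k·n₁).
So n₁ = (1 + 1/k)·((z_{α/2} + z_β)/d)² = 1.400 × (3.523/0.67)².
n₁ = 1.400 × 27.65 = 38.7.
Round up: n₁ = 39, giving n₂ = ⌈2.5 × 39⌉ = ⌈97.5⌉ = 98.

n₁ = 39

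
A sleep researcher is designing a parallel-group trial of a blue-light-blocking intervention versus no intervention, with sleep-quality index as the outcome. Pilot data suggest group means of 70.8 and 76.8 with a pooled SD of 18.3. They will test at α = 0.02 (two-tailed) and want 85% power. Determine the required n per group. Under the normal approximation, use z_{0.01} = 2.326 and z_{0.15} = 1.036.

n = 211 per group

Cohen's d = |M₁ − M₂| / SD_pooled = |70.8 − 76.8| / 18.3 = 6.0 / 18.3 = 0.328.
For two independent groups with equal n: n = 2·((z_{α/2} + z_β) / d)².
z_{α/2} + z_β = 2.326 + 1.036 = 3.362.
n = 2 × (3.362 / 0.328)² = 2 × 10.250² = 2 × 105.06 = 210.1.
Round up to the next whole participant.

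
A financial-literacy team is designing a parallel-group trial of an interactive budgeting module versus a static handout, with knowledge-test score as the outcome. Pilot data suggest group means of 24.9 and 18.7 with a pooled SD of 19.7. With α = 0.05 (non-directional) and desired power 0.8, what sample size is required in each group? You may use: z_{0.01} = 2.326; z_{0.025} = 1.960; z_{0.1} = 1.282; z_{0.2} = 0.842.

n = 159 per group

Cohen's d = |M₁ − M₂| / SD_pooled = |24.9 − 18.7| / 19.7 = 6.2 / 19.7 = 0.315.
For two independent groups with equal n: n = 2·((z_{α/2} + z_β) / d)².
z_{α/2} + z_β = 1.960 + 0.842 = 2.802.
n = 2 × (2.802 / 0.315)² = 2 × 8.895² = 2 × 79.13 = 158.3.
Round up to the next whole participant.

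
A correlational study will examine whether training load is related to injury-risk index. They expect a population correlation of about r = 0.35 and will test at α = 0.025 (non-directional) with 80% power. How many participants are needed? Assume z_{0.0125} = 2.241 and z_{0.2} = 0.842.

n = 75

Fisher's z: C = ½·ln((1+r)/(1−r)) = ½·ln(2.0769) = 0.3654.
n = ((z_{α/2} + z_β)/C)² + 3.
(2.241 + 0.842) / 0.3654 = 3.083 / 0.3654 = 8.437.
n = 8.437² + 3 = 71.19 + 3 = 74.2.
Round up.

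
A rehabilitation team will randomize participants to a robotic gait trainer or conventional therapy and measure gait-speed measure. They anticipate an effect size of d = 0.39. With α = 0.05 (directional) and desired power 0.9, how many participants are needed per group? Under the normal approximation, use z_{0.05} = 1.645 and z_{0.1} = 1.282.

n = 113 per group

For two independent groups with equal n: n = 2·((z_{α} + z_β) / d)².
z_{α} + z_β = 1.645 + 1.282 = 2.927.
n = 2 × (2.927 / 0.39)² = 2 × 7.505² = 2 × 56.33 = 112.7.
Round up to the next whole participant.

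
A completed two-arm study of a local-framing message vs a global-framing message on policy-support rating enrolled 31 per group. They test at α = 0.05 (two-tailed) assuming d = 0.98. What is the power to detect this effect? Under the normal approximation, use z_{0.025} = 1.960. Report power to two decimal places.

power ≈ 0.97

For two equal groups, power = Φ(d·√(n/2) − z_{α/2}).
d·√(n/2) = 0.98 × √(31/2) = 0.98 × 3.937 = 3.858.
z_β = 3.858 − 1.960 = 1.898.
Power = Φ(1.898) = 0.971.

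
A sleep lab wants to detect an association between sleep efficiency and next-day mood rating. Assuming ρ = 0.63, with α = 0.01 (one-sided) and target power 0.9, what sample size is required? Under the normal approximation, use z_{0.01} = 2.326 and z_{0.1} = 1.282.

n = 27

Fisher's z: C = ½·ln((1+r)/(1−r)) = ½·ln(4.4054) = 0.7414.
n = ((z_{α} + z_β)/C)² + 3.
(2.326 + 1.282) / 0.7414 = 3.608 / 0.7414 = 4.866.
n = 4.866² + 3 = 23.68 + 3 = 26.7.
Round up.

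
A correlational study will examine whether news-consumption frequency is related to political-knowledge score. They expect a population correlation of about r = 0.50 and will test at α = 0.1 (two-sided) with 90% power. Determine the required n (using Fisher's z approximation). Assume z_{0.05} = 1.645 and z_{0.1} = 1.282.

Fisher's z: C = ½·ln((1+r)/(1−r)) = ½·ln(3.0000) = 0.5493.
n = ((z_{α/2} + z_β)/C)² + 3.
(1.645 + 1.282) / 0.5493 = 2.927 / 0.5493 = 5.329.
n = 5.329² + 3 = 28.39 + 3 = 31.4.
Round up.

n = 32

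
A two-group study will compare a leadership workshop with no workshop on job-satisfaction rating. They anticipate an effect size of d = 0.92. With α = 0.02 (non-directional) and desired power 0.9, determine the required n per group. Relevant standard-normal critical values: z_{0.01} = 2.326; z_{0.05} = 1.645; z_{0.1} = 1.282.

For two independent groups with equal n: n = 2·((z_{α/2} + z_β) / d)².
z_{α/2} + z_β = 2.326 + 1.282 = 3.608.
n = 2 × (3.608 / 0.92)² = 2 × 3.922² = 2 × 15.38 = 30.8.
Round up to the next whole participant.

n = 31 per group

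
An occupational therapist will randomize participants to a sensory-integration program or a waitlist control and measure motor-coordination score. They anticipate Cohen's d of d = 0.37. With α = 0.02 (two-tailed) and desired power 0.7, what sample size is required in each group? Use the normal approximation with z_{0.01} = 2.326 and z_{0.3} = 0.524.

For two independent groups with equal n: n = 2·((z_{α/2} + z_β) / d)².
z_{α/2} + z_β = 2.326 + 0.524 = 2.850.
n = 2 × (2.850 / 0.37)² = 2 × 7.703² = 2 × 59.33 = 118.7.
Round up to the next whole participant.

n = 119 per group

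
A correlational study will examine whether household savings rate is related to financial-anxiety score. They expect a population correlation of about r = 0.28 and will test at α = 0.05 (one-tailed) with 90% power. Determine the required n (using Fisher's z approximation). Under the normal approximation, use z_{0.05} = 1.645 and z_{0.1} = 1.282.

n = 107

Fisher's z: C = ½·ln((1+r)/(1−r)) = ½·ln(1.7778) = 0.2877.
n = ((z_{α} + z_β)/C)² + 3.
(1.645 + 1.282) / 0.2877 = 2.927 / 0.2877 = 10.174.
n = 10.174² + 3 = 103.51 + 3 = 106.5.
Round up.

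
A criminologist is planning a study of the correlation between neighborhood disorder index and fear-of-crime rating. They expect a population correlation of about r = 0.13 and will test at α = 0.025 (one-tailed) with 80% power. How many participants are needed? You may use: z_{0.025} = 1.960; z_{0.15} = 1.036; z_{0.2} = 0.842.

Fisher's z: C = ½·ln((1+r)/(1−r)) = ½·ln(1.2989) = 0.1307.
n = ((z_{α} + z_β)/C)² + 3.
(1.960 + 0.842) / 0.1307 = 2.802 / 0.1307 = 21.438.
n = 21.438² + 3 = 459.61 + 3 = 462.6.
Round up.

n = 463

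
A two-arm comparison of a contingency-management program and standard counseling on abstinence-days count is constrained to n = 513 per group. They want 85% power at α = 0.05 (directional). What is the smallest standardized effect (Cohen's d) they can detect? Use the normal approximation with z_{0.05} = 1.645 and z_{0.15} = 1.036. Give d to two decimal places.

For two independent groups of n = 513 each: d_min = (z_{α} + z_β)·√(2/n).
z-sum = 1.645 + 1.036 = 2.681.
d_min = 2.681 × √(2/513) = 2.681 × 0.0624 = 0.167.

d_min ≈ 0.17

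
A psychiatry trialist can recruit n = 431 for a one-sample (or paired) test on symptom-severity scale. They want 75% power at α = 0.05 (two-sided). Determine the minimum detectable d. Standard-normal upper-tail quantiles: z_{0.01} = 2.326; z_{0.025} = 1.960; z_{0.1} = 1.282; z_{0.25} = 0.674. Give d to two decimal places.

For a single sample (or paired design) of n = 431: d_min = (z_{α/2} + z_β)/√n.
z-sum = 1.960 + 0.674 = 2.634.
d_min = 2.634 / √431 = 2.634 / 20.761 = 0.127.

d_min ≈ 0.13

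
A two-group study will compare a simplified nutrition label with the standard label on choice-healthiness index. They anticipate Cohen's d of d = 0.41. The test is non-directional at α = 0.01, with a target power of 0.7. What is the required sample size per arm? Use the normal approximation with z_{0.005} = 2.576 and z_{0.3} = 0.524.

For two independent groups with equal n: n = 2·((z_{α/2} + z_β) / d)².
z_{α/2} + z_β = 2.576 + 0.524 = 3.100.
n = 2 × (3.100 / 0.41)² = 2 × 7.561² = 2 × 57.17 = 114.3.
Round up to the next whole participant.

n = 115 per group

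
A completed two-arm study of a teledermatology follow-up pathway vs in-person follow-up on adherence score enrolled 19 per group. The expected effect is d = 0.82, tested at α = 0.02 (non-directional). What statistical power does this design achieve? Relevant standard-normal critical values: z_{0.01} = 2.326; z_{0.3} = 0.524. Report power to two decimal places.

power ≈ 0.58

For two equal groups, power = Φ(d·√(n/2) − z_{α/2}).
d·√(n/2) = 0.82 × √(19/2) = 0.82 × 3.082 = 2.527.
z_β = 2.527 − 2.326 = 0.201.
Power = Φ(0.201) = 0.580.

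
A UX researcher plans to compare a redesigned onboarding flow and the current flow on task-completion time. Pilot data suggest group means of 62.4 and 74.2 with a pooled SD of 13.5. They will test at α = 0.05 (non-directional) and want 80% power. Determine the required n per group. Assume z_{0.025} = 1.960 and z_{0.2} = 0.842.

Cohen's d = |M₁ − M₂| / SD_pooled = |62.4 − 74.2| / 13.5 = 11.8 / 13.5 = 0.874.
For two independent groups with equal n: n = 2·((z_{α/2} + z_β) / d)².
z_{α/2} + z_β = 1.960 + 0.842 = 2.802.
n = 2 × (2.802 / 0.874)² = 2 × 3.206² = 2 × 10.28 = 20.6.
Round up to the next whole participant.

n = 21 per group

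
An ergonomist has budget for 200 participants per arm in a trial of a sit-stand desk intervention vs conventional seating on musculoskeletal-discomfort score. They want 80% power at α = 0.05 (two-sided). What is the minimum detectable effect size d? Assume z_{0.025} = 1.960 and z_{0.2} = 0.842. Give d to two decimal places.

d_min ≈ 0.28

For two independent groups of n = 200 each: d_min = (z_{α/2} + z_β)·√(2/n).
z-sum = 1.960 + 0.842 = 2.802.
d_min = 2.802 × √(2/200) = 2.802 × 0.1000 = 0.280.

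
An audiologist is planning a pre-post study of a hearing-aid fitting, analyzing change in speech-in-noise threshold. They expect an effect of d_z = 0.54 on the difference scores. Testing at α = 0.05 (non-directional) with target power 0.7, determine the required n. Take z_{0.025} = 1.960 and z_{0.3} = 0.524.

For a paired (one-sample on differences) test: n = ((z_{α/2} + z_β) / d)².
z_{α/2} + z_β = 1.960 + 0.524 = 2.484.
n = (2.484 / 0.54)² = 4.600² = 21.16.
Round up.

n = 22 pairs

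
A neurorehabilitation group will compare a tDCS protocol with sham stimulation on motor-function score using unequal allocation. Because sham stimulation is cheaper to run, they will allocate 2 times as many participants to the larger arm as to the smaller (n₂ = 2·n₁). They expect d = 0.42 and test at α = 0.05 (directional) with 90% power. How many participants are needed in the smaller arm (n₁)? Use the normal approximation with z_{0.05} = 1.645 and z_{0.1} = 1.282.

n₁ = 73

With allocation ratio k = n₂/n₁ = 2, Var(x̄₁−x̄₂) = σ²(1/n₁ + 1/(k·n₁)) = σ²·(k+1)/(k·n₁).
So n₁ = (1 + 1/k)·((z_{α} + z_β)/d)² = 1.500 × (2.927/0.42)².
n₁ = 1.500 × 48.57 = 72.9.
Round up: n₁ = 73, giving n₂ = 2 × 73 = 146.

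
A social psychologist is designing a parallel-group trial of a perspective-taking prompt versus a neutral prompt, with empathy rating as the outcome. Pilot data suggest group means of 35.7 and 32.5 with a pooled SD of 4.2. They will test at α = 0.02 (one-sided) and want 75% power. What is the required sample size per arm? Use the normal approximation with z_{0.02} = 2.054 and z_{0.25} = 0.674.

n = 26 per group

Cohen's d = |M₁ − M₂| / SD_pooled = |35.7 − 32.5| / 4.2 = 3.2 / 4.2 = 0.762.
For two independent groups with equal n: n = 2·((z_{α} + z_β) / d)².
z_{α} + z_β = 2.054 + 0.674 = 2.728.
n = 2 × (2.728 / 0.762)² = 2 × 3.580² = 2 × 12.82 = 25.6.
Round up to the next whole participant.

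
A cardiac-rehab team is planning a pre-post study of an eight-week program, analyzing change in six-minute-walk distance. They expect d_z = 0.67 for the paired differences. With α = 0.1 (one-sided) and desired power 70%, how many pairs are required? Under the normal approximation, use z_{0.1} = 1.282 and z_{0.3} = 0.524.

For a paired (one-sample on differences) test: n = ((z_{α} + z_β) / d)².
z_{α} + z_β = 1.282 + 0.524 = 1.806.
n = (1.806 / 0.67)² = 2.696² = 7.27.
Round up.

n = 8 pairs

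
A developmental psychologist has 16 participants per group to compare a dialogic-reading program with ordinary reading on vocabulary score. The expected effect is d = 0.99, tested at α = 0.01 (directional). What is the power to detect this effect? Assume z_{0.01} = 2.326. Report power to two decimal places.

For two equal groups, power = Φ(d·√(n/2) − z_{α}).
d·√(n/2) = 0.99 × √(16/2) = 0.99 × 2.828 = 2.800.
z_β = 2.800 − 2.326 = 0.474.
Power = Φ(0.474) = 0.682.

power ≈ 0.68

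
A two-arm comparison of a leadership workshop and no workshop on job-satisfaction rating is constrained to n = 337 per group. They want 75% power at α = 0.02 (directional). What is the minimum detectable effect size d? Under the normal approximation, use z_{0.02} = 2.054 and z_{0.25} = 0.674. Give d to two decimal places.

d_min ≈ 0.21

For two independent groups of n = 337 each: d_min = (z_{α} + z_β)·√(2/n).
z-sum = 2.054 + 0.674 = 2.728.
d_min = 2.728 × √(2/337) = 2.728 × 0.0770 = 0.210.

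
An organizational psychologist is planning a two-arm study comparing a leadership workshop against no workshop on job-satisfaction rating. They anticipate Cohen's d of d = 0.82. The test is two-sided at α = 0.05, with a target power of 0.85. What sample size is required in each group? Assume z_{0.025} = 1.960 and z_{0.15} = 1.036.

n = 27 per group

For two independent groups with equal n: n = 2·((z_{α/2} + z_β) / d)².
z_{α/2} + z_β = 1.960 + 1.036 = 2.996.
n = 2 × (2.996 / 0.82)² = 2 × 3.654² = 2 × 13.35 = 26.7.
Round up to the next whole participant.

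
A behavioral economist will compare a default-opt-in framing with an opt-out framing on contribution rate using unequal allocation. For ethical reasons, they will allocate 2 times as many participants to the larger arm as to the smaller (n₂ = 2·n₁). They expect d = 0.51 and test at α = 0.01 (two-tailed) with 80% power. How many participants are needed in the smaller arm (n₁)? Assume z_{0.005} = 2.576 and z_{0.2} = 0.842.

n₁ = 68

With allocation ratio k = n₂/n₁ = 2, Var(x̄₁−x̄₂) = σ²(1/n₁ + 1/(k·n₁)) = σ²·(k+1)/(k·n₁).
So n₁ = (1 + 1/k)·((z_{α/2} + z_β)/d)² = 1.500 × (3.418/0.51)².
n₁ = 1.500 × 44.92 = 67.4.
Round up: n₁ = 68, giving n₂ = 2 × 68 = 136.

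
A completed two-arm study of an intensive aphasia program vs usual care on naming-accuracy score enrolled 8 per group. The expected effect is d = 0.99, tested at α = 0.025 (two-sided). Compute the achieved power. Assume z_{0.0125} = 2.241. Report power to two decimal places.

power ≈ 0.40

For two equal groups, power = Φ(d·√(n/2) − z_{α/2}).
d·√(n/2) = 0.99 × √(8/2) = 0.99 × 2.000 = 1.980.
z_β = 1.980 − 2.241 = -0.261.
Power = Φ(-0.261) = 0.397.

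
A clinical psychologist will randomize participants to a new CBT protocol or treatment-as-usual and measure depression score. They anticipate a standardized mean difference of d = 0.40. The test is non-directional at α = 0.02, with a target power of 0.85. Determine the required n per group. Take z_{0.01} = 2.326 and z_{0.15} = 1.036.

For two independent groups with equal n: n = 2·((z_{α/2} + z_β) / d)².
z_{α/2} + z_β = 2.326 + 1.036 = 3.362.
n = 2 × (3.362 / 0.40)² = 2 × 8.405² = 2 × 70.64 = 141.3.
Round up to the next whole participant.

n = 142 per group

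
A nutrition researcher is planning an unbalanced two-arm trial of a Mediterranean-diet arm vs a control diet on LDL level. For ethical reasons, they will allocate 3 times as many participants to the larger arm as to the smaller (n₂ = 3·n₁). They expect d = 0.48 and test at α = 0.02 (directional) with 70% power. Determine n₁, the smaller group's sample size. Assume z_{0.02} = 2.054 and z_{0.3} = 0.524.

n₁ = 39

With allocation ratio k = n₂/n₁ = 3, Var(x̄₁−x̄₂) = σ²(1/n₁ + 1/(k·n₁)) = σ²·(k+1)/(k·n₁).
So n₁ = (1 + 1/k)·((z_{α} + z_β)/d)² = 1.333 × (2.578/0.48)².
n₁ = 1.333 × 28.85 = 38.5.
Round up: n₁ = 39, giving n₂ = 3 × 39 = 117.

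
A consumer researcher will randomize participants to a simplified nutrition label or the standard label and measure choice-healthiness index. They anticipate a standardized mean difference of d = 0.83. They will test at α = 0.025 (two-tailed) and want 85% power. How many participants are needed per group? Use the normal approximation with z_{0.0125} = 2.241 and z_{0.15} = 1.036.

n = 32 per group

For two independent groups with equal n: n = 2·((z_{α/2} + z_β) / d)².
z_{α/2} + z_β = 2.241 + 1.036 = 3.277.
n = 2 × (3.277 / 0.83)² = 2 × 3.948² = 2 × 15.59 = 31.2.
Round up to the next whole participant.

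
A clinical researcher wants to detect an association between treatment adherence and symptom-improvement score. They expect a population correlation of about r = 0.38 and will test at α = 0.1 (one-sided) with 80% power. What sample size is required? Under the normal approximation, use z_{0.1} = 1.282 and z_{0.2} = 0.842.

n = 32

Fisher's z: C = ½·ln((1+r)/(1−r)) = ½·ln(2.2258) = 0.4001.
n = ((z_{α} + z_β)/C)² + 3.
(1.282 + 0.842) / 0.4001 = 2.124 / 0.4001 = 5.309.
n = 5.309² + 3 = 28.18 + 3 = 31.2.
Round up.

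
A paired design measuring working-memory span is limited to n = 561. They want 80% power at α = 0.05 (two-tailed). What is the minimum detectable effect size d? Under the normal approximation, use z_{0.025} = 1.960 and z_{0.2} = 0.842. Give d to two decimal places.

For a single sample (or paired design) of n = 561: d_min = (z_{α/2} + z_β)/√n.
z-sum = 1.960 + 0.842 = 2.802.
d_min = 2.802 / √561 = 2.802 / 23.685 = 0.118.

d_min ≈ 0.12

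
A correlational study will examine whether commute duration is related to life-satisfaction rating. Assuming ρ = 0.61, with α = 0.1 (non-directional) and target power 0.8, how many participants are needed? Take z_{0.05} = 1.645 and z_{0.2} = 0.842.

n = 16

Fisher's z: C = ½·ln((1+r)/(1−r)) = ½·ln(4.1282) = 0.7089.
n = ((z_{α/2} + z_β)/C)² + 3.
(1.645 + 0.842) / 0.7089 = 2.487 / 0.7089 = 3.508.
n = 3.508² + 3 = 12.31 + 3 = 15.3.
Round up.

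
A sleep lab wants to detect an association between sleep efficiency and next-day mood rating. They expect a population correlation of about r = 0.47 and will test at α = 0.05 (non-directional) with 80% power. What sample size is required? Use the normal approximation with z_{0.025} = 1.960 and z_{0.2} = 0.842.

Fisher's z: C = ½·ln((1+r)/(1−r)) = ½·ln(2.7736) = 0.5101.
n = ((z_{α/2} + z_β)/C)² + 3.
(1.960 + 0.842) / 0.5101 = 2.802 / 0.5101 = 5.493.
n = 5.493² + 3 = 30.17 + 3 = 33.2.
Round up.

n = 34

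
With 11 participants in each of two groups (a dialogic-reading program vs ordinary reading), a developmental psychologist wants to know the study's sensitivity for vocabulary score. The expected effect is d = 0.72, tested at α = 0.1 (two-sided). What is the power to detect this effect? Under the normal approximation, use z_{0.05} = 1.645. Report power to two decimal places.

For two equal groups, power = Φ(d·√(n/2) − z_{α/2}).
d·√(n/2) = 0.72 × √(11/2) = 0.72 × 2.345 = 1.689.
z_β = 1.689 − 1.645 = 0.044.
Power = Φ(0.044) = 0.517.

power ≈ 0.52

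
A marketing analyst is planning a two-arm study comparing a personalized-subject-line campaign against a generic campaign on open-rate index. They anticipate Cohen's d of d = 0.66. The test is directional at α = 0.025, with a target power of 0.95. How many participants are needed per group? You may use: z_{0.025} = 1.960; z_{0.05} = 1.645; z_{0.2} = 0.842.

n = 60 per group

For two independent groups with equal n: n = 2·((z_{α} + z_β) / d)².
z_{α} + z_β = 1.960 + 1.645 = 3.605.
n = 2 × (3.605 / 0.66)² = 2 × 5.462² = 2 × 29.83 = 59.7.
Round up to the next whole participant.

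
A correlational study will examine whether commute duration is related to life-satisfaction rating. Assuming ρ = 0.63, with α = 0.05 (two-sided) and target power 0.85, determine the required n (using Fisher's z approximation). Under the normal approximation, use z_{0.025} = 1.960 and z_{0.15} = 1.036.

n = 20

Fisher's z: C = ½·ln((1+r)/(1−r)) = ½·ln(4.4054) = 0.7414.
n = ((z_{α/2} + z_β)/C)² + 3.
(1.960 + 1.036) / 0.7414 = 2.996 / 0.7414 = 4.041.
n = 4.041² + 3 = 16.33 + 3 = 19.3.
Round up.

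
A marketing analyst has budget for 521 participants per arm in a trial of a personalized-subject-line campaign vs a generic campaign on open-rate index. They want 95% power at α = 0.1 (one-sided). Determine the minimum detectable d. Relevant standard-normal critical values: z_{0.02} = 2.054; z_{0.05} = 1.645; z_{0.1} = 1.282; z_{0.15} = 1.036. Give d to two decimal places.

For two independent groups of n = 521 each: d_min = (z_{α} + z_β)·√(2/n).
z-sum = 1.282 + 1.645 = 2.927.
d_min = 2.927 × √(2/521) = 2.927 × 0.0620 = 0.181.

d_min ≈ 0.18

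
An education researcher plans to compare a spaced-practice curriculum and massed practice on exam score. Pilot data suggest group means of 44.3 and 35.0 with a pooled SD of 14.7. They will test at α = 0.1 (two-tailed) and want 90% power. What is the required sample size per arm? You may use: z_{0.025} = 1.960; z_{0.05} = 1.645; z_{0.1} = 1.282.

n = 43 per group

Cohen's d = |M₁ − M₂| / SD_pooled = |44.3 − 35.0| / 14.7 = 9.3 / 14.7 = 0.633.
For two independent groups with equal n: n = 2·((z_{α/2} + z_β) / d)².
z_{α/2} + z_β = 1.645 + 1.282 = 2.927.
n = 2 × (2.927 / 0.633)² = 2 × 4.624² = 2 × 21.38 = 42.8.
Round up to the next whole participant.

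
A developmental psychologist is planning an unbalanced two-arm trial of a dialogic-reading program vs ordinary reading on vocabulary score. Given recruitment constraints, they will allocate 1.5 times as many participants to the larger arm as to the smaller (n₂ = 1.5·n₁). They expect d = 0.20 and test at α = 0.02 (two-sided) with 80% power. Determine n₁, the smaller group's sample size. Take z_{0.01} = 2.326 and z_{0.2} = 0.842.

With allocation ratio k = n₂/n₁ = 1.5, Var(x̄₁−x̄₂) = σ²(1/n₁ + 1/(k·n₁)) = σ²·(k+1)/(k·n₁).
So n₁ = (1 + 1/k)·((z_{α/2} + z_β)/d)² = 1.667 × (3.168/0.20)².
n₁ = 1.667 × 250.91 = 418.2.
Round up: n₁ = 419, giving n₂ = ⌈1.5 × 419⌉ = ⌈628.5⌉ = 629.

n₁ = 419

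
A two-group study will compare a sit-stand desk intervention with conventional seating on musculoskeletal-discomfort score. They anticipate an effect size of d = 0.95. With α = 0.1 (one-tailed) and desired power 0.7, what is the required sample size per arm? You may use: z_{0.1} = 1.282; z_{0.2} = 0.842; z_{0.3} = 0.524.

n = 8 per group

For two independent groups with equal n: n = 2·((z_{α} + z_β) / d)².
z_{α} + z_β = 1.282 + 0.524 = 1.806.
n = 2 × (1.806 / 0.95)² = 2 × 1.901² = 2 × 3.61 = 7.2.
Round up to the next whole participant.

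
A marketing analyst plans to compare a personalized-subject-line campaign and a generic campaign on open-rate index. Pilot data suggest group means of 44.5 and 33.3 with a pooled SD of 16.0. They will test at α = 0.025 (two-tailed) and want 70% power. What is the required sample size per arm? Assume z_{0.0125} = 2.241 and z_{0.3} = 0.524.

Cohen's d = |M₁ − M₂| / SD_pooled = |44.5 − 33.3| / 16.0 = 11.2 / 16.0 = 0.700.
For two independent groups with equal n: n = 2·((z_{α/2} + z_β) / d)².
z_{α/2} + z_β = 2.241 + 0.524 = 2.765.
n = 2 × (2.765 / 0.700)² = 2 × 3.950² = 2 × 15.60 = 31.2.
Round up to the next whole participant.

n = 32 per group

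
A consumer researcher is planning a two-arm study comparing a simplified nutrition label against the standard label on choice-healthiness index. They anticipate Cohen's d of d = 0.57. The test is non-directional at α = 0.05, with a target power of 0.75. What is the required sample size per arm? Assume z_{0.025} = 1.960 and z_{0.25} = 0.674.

n = 43 per group

For two independent groups with equal n: n = 2·((z_{α/2} + z_β) / d)².
z_{α/2} + z_β = 1.960 + 0.674 = 2.634.
n = 2 × (2.634 / 0.57)² = 2 × 4.621² = 2 × 21.35 = 42.7.
Round up to the next whole participant.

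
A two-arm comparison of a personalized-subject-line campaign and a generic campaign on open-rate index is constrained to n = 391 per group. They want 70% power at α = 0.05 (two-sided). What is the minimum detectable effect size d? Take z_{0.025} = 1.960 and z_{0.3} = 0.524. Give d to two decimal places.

d_min ≈ 0.18

For two independent groups of n = 391 each: d_min = (z_{α/2} + z_β)·√(2/n).
z-sum = 1.960 + 0.524 = 2.484.
d_min = 2.484 × √(2/391) = 2.484 × 0.0715 = 0.178.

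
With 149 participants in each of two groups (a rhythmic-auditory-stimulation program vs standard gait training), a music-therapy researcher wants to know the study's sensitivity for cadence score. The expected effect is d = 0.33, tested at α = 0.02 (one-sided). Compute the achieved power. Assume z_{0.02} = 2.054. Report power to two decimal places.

For two equal groups, power = Φ(d·√(n/2) − z_{α}).
d·√(n/2) = 0.33 × √(149/2) = 0.33 × 8.631 = 2.848.
z_β = 2.848 − 2.054 = 0.794.
Power = Φ(0.794) = 0.787.

power ≈ 0.79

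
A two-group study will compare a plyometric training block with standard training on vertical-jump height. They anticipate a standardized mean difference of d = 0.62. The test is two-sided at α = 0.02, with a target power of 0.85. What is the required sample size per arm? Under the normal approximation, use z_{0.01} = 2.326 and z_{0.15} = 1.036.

n = 59 per group

For two independent groups with equal n: n = 2·((z_{α/2} + z_β) / d)².
z_{α/2} + z_β = 2.326 + 1.036 = 3.362.
n = 2 × (3.362 / 0.62)² = 2 × 5.423² = 2 × 29.40 = 58.8.
Round up to the next whole participant.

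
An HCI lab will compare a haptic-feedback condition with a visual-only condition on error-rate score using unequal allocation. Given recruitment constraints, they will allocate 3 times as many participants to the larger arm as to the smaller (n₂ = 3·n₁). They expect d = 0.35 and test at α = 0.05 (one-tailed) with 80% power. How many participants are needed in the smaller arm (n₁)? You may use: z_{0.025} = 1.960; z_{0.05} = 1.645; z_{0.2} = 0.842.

n₁ = 68

With allocation ratio k = n₂/n₁ = 3, Var(x̄₁−x̄₂) = σ²(1/n₁ + 1/(k·n₁)) = σ²·(k+1)/(k·n₁).
So n₁ = (1 + 1/k)·((z_{α} + z_β)/d)² = 1.333 × (2.487/0.35)².
n₁ = 1.333 × 50.49 = 67.3.
Round up: n₁ = 68, giving n₂ = 3 × 68 = 204.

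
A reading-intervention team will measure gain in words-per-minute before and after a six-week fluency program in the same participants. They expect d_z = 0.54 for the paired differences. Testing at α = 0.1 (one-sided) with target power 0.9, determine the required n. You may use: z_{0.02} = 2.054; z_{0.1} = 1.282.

n = 23 pairs

For a paired (one-sample on differences) test: n = ((z_{α} + z_β) / d)².
z_{α} + z_β = 1.282 + 1.282 = 2.564.
n = (2.564 / 0.54)² = 4.748² = 22.54.
Round up.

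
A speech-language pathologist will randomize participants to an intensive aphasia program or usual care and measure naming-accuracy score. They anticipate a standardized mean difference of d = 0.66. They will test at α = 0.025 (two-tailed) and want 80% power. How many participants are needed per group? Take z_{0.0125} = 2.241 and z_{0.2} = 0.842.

For two independent groups with equal n: n = 2·((z_{α/2} + z_β) / d)².
z_{α/2} + z_β = 2.241 + 0.842 = 3.083.
n = 2 × (3.083 / 0.66)² = 2 × 4.671² = 2 × 21.82 = 43.6.
Round up to the next whole participant.

n = 44 per group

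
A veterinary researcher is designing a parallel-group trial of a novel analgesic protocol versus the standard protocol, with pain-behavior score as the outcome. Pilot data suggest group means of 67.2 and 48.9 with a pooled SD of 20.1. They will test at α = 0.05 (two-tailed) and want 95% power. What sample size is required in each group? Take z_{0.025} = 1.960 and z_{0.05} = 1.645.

n = 32 per group

Cohen's d = |M₁ − M₂| / SD_pooled = |67.2 − 48.9| / 20.1 = 18.3 / 20.1 = 0.910.
For two independent groups with equal n: n = 2·((z_{α/2} + z_β) / d)².
z_{α/2} + z_β = 1.960 + 1.645 = 3.605.
n = 2 × (3.605 / 0.910)² = 2 × 3.962² = 2 × 15.69 = 31.4.
Round up to the next whole participant.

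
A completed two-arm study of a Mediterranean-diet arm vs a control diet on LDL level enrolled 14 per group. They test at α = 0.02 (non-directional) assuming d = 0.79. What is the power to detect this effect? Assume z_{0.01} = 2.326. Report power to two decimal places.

power ≈ 0.41

For two equal groups, power = Φ(d·√(n/2) − z_{α/2}).
d·√(n/2) = 0.79 × √(14/2) = 0.79 × 2.646 = 2.090.
z_β = 2.090 − 2.326 = -0.236.
Power = Φ(-0.236) = 0.407.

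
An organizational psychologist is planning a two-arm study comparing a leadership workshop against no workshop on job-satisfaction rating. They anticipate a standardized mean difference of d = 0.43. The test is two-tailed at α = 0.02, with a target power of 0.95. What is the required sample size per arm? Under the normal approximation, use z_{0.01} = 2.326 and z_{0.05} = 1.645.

For two independent groups with equal n: n = 2·((z_{α/2} + z_β) / d)².
z_{α/2} + z_β = 2.326 + 1.645 = 3.971.
n = 2 × (3.971 / 0.43)² = 2 × 9.235² = 2 × 85.28 = 170.6.
Round up to the next whole participant.

n = 171 per group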